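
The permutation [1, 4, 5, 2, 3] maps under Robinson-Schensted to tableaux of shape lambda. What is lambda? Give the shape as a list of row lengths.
[3, 2]

RSK row insertion gives P = [[1, 2, 3], [4, 5]], which has shape [3, 2].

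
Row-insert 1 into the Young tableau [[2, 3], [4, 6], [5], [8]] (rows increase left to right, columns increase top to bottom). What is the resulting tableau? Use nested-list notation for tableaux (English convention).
[[1, 3], [2, 6], [4], [5], [8]]

In row 1, 1 replaces 2 (the leftmost entry greater than 1); 2 is bumped to row 2. In row 2, 2 replaces 4 (the leftmost entry greater than 2); 4 is bumped to row 3. In row 3, 4 replaces 5 (the leftmost entry greater than 4); 5 is bumped to row 4. In row 4, 5 replaces 8 (the leftmost entry greater than 5); 8 is bumped to row 5. 8 starts a new row 5. The new tableau is [[1, 3], [2, 6], [4], [5], [8]].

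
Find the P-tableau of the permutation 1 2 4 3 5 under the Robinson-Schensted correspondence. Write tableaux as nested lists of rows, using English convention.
P = [[1, 2, 3, 5], [4]]

After inserting 1: P = [[1]].
After inserting 2: P = [[1, 2]].
After inserting 4: P = [[1, 2, 4]].
After inserting 3: P = [[1, 2, 3], [4]].
After inserting 5: P = [[1, 2, 3, 5], [4]].

So P = [[1, 2, 3, 5], [4]].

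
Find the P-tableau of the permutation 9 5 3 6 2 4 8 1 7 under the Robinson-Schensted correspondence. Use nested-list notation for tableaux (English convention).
Insert 9: appended to row 1. P = [[9]].
Insert 5: 5 bumps 9 from row 1; 9 starts row 2. P = [[5], [9]].
Insert 3: 3 bumps 5 from row 1; 5 bumps 9 from row 2; 9 starts row 3. P = [[3], [5], [9]].
Insert 6: appended to row 1. P = [[3, 6], [5], [9]].
Insert 2: 2 bumps 3 from row 1; 3 bumps 5 from row 2; 5 bumps 9 from row 3; 9 starts row 4. P = [[2, 6], [3], [5], [9]].
Insert 4: 4 bumps 6 from row 1; 6 appends to row 2. P = [[2, 4], [3, 6], [5], [9]].
Insert 8: appended to row 1. P = [[2, 4, 8], [3, 6], [5], [9]].
Insert 1: 1 bumps 2 from row 1; 2 bumps 3 from row 2; 3 bumps 5 from row 3; 5 bumps 9 from row 4; 9 starts row 5. P = [[1, 4, 8], [2, 6], [3], [5], [9]].
Insert 7: 7 bumps 8 from row 1; 8 appends to row 2. P = [[1, 4, 7], [2, 6, 8], [3], [5], [9]].

So P = [[1, 4, 7], [2, 6, 8], [3], [5], [9]].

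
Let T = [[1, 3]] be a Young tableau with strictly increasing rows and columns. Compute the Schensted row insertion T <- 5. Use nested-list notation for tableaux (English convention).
5 is larger than every entry of row 1, so it is appended to row 1. The new tableau is [[1, 3, 5]].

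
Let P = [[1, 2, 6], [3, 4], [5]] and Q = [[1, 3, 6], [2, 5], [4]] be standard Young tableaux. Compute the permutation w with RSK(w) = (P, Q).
Reverse the RSK construction: for i from n down to 1, find the cell of Q containing i, remove the entry at that cell from P, and reverse-bump it up through P; the value ejected from row 1 is w(i).

Step i=6: Q has 6 at row 1, column 3; remove that cell from P, ejecting 6. So w(6) = 6. P is now [[1, 2], [3, 4], [5]].
Step i=5: Q has 5 at row 2, column 2; remove 4 from row 2 of P and reverse-bump: 4 enters row 1 and ejects 2. So w(5) = 2. P is now [[1, 4], [3], [5]].
Step i=4: Q has 4 at row 3, column 1; remove 5 from row 3 of P and reverse-bump: 5 enters row 2 and ejects 3; 3 enters row 1 and ejects 1. So w(4) = 1. P is now [[3, 4], [5]].
Step i=3: Q has 3 at row 1, column 2; remove that cell from P, ejecting 4. So w(3) = 4. P is now [[3], [5]].
Step i=2: Q has 2 at row 2, column 1; remove 5 from row 2 of P and reverse-bump: 5 enters row 1 and ejects 3. So w(2) = 3. P is now [[5]].
Step i=1: Q has 1 at row 1, column 1; remove that cell from P, ejecting 5. So w(1) = 5. P is now [].

So w = 5 3 4 1 2 6.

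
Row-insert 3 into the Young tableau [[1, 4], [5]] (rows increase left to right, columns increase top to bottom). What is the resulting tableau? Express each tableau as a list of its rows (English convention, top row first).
[[1, 3], [4], [5]]

In row 1, 3 replaces 4 (the leftmost entry greater than 3); 4 is bumped to row 2. In row 2, 4 replaces 5 (the leftmost entry greater than 4); 5 is bumped to row 3. 5 starts a new row 3. The new tableau is [[1, 3], [4], [5]].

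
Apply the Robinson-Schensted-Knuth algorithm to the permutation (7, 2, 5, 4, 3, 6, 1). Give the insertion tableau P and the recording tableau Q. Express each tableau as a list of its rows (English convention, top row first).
P = [[1, 3, 6], [2], [4], [5], [7]], Q = [[1, 3, 6], [2], [4], [5], [7]]

Insert each entry of the permutation into P by Schensted row insertion, recording in Q the position of each new cell.

Insert 7: appended to row 1. P = [[7]].
Insert 2: 2 bumps 7 from row 1; 7 starts row 2. P = [[2], [7]].
Insert 5: appended to row 1. P = [[2, 5], [7]].
Insert 4: 4 bumps 5 from row 1; 5 bumps 7 from row 2; 7 starts row 3. P = [[2, 4], [5], [7]].
Insert 3: 3 bumps 4 from row 1; 4 bumps 5 from row 2; 5 bumps 7 from row 3; 7 starts row 4. P = [[2, 3], [4], [5], [7]].
Insert 6: appended to row 1. P = [[2, 3, 6], [4], [5], [7]].
Insert 1: 1 bumps 2 from row 1; 2 bumps 4 from row 2; 4 bumps 5 from row 3; 5 bumps 7 from row 4; 7 starts row 5. P = [[1, 3, 6], [2], [4], [5], [7]].

So P = [[1, 3, 6], [2], [4], [5], [7]], Q = [[1, 3, 6], [2], [4], [5], [7]].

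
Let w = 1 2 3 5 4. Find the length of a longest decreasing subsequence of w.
2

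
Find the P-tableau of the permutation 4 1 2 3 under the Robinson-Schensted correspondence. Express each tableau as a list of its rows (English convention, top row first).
P = [[1, 2, 3], [4]]

After inserting 4: P = [[4]].
After inserting 1: P = [[1], [4]].
After inserting 2: P = [[1, 2], [4]].
After inserting 3: P = [[1, 2, 3], [4]].

So P = [[1, 2, 3], [4]].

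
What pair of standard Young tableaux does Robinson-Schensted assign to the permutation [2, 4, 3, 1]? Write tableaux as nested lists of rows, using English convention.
Insert each entry of the permutation into P by Schensted row insertion, recording in Q the position of each new cell.

Insert 2: appended to row 1. P = [[2]], Q = [[1]].
Insert 4: appended to row 1. P = [[2, 4]], Q = [[1, 2]].
Insert 3: 3 bumps 4 from row 1; 4 starts row 2. P = [[2, 3], [4]], Q = [[1, 2], [3]].
Insert 1: 1 bumps 2 from row 1; 2 bumps 4 from row 2; 4 starts row 3. P = [[1, 3], [2], [4]], Q = [[1, 2], [3], [4]].

So P = [[1, 3], [2], [4]], Q = [[1, 2], [3], [4]].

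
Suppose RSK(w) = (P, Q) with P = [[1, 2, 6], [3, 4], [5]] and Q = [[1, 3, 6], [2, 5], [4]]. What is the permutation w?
Reverse the RSK construction: for i from n down to 1, find the cell of Q containing i, remove the entry at that cell from P, and reverse-bump it up through P; the value ejected from row 1 is w(i).

Step i=6: Q has 6 at row 1, column 3; remove that cell from P, ejecting 6. So w(6) = 6. P is now [[1, 2], [3, 4], [5]].
Step i=5: Q has 5 at row 2, column 2; remove 4 from row 2 of P and reverse-bump: 4 enters row 1 and ejects 2. So w(5) = 2. P is now [[1, 4], [3], [5]].
Step i=4: Q has 4 at row 3, column 1; remove 5 from row 3 of P and reverse-bump: 5 enters row 2 and ejects 3; 3 enters row 1 and ejects 1. So w(4) = 1. P is now [[3, 4], [5]].
Step i=3: Q has 3 at row 1, column 2; remove that cell from P, ejecting 4. So w(3) = 4. P is now [[3], [5]].
Step i=2: Q has 2 at row 2, column 1; remove 5 from row 2 of P and reverse-bump: 5 enters row 1 and ejects 3. So w(2) = 3. P is now [[5]].
Step i=1: Q has 1 at row 1, column 1; remove that cell from P, ejecting 5. So w(1) = 5. P is now [].

So w = 5 3 4 1 2 6.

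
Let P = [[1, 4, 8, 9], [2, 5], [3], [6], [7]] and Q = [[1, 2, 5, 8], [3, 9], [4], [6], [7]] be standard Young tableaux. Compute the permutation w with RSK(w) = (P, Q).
Reverse the RSK construction: for i from n down to 1, find the cell of Q containing i, remove the entry at that cell from P, and reverse-bump it up through P; the value ejected from row 1 is w(i).

Step i=9: Q has 9 at row 2, column 2; remove 5 from row 2 of P and reverse-bump: 5 enters row 1 and ejects 4. So w(9) = 4. P is now [[1, 5, 8, 9], [2], [3], [6], [7]].
Step i=8: Q has 8 at row 1, column 4; remove that cell from P, ejecting 9. So w(8) = 9. P is now [[1, 5, 8], [2], [3], [6], [7]].
Step i=7: Q has 7 at row 5, column 1; remove 7 from row 5 of P and reverse-bump: 7 enters row 4 and ejects 6; 6 enters row 3 and ejects 3; 3 enters row 2 and ejects 2; 2 enters row 1 and ejects 1. So w(7) = 1. P is now [[2, 5, 8], [3], [6], [7]].
Step i=6: Q has 6 at row 4, column 1; remove 7 from row 4 of P and reverse-bump: 7 enters row 3 and ejects 6; 6 enters row 2 and ejects 3; 3 enters row 1 and ejects 2. So w(6) = 2. P is now [[3, 5, 8], [6], [7]].
Step i=5: Q has 5 at row 1, column 3; remove that cell from P, ejecting 8. So w(5) = 8. P is now [[3, 5], [6], [7]].
Step i=4: Q has 4 at row 3, column 1; remove 7 from row 3 of P and reverse-bump: 7 enters row 2 and ejects 6; 6 enters row 1 and ejects 5. So w(4) = 5. P is now [[3, 6], [7]].
Step i=3: Q has 3 at row 2, column 1; remove 7 from row 2 of P and reverse-bump: 7 enters row 1 and ejects 6. So w(3) = 6. P is now [[3, 7]].
Step i=2: Q has 2 at row 1, column 2; remove that cell from P, ejecting 7. So w(2) = 7. P is now [[3]].
Step i=1: Q has 1 at row 1, column 1; remove that cell from P, ejecting 3. So w(1) = 3. P is now [].

So w = 3 7 6 5 8 2 1 9 4.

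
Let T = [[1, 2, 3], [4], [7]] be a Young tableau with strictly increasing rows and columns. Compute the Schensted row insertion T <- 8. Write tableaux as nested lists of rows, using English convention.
[[1, 2, 3, 8], [4], [7]]

8 is larger than every entry of row 1, so it is appended to row 1. The new tableau is [[1, 2, 3, 8], [4], [7]].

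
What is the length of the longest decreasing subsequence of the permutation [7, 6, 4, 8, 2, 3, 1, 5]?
5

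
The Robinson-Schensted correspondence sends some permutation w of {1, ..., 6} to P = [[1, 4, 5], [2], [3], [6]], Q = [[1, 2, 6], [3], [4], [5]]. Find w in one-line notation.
3 6 4 2 1 5

Reverse the RSK construction: for i from n down to 1, find the cell of Q containing i, remove the entry at that cell from P, and reverse-bump it up through P; the value ejected from row 1 is w(i).

Step i=6: Q has 6 at row 1, column 3; remove that cell from P, ejecting 5. So w(6) = 5. P is now [[1, 4], [2], [3], [6]].
Step i=5: Q has 5 at row 4, column 1; remove 6 from row 4 of P and reverse-bump: 6 enters row 3 and ejects 3; 3 enters row 2 and ejects 2; 2 enters row 1 and ejects 1. So w(5) = 1. P is now [[2, 4], [3], [6]].
Step i=4: Q has 4 at row 3, column 1; remove 6 from row 3 of P and reverse-bump: 6 enters row 2 and ejects 3; 3 enters row 1 and ejects 2. So w(4) = 2. P is now [[3, 4], [6]].
Step i=3: Q has 3 at row 2, column 1; remove 6 from row 2 of P and reverse-bump: 6 enters row 1 and ejects 4. So w(3) = 4. P is now [[3, 6]].
Step i=2: Q has 2 at row 1, column 2; remove that cell from P, ejecting 6. So w(2) = 6. P is now [[3]].
Step i=1: Q has 1 at row 1, column 1; remove that cell from P, ejecting 3. So w(1) = 3. P is now [].

So w = 3 6 4 2 1 5.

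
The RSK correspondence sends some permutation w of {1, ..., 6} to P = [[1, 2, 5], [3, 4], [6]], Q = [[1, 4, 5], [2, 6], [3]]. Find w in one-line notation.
6 3 1 4 5 2

Reverse RSK: for i = n, n-1, ..., 1, locate i in Q, remove the corresponding corner cell from P, and reverse-bump its entry up through P; the value ejected from row 1 is w(i).

So w = 6 3 1 4 5 2.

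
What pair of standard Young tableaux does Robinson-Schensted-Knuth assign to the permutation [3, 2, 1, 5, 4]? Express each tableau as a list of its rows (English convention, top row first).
Insert each entry of the permutation into P by Schensted row insertion, recording in Q the position of each new cell.

Insert 3: appended to row 1. P = [[3]].
Insert 2: 2 bumps 3 from row 1; 3 starts row 2. P = [[2], [3]].
Insert 1: 1 bumps 2 from row 1; 2 bumps 3 from row 2; 3 starts row 3. P = [[1], [2], [3]].
Insert 5: appended to row 1. P = [[1, 5], [2], [3]].
Insert 4: 4 bumps 5 from row 1; 5 appends to row 2. P = [[1, 4], [2, 5], [3]].

So P = [[1, 4], [2, 5], [3]], Q = [[1, 4], [2, 5], [3]].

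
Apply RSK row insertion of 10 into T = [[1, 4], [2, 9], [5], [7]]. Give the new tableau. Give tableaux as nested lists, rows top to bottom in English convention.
[[1, 4, 10], [2, 9], [5], [7]]

10 is larger than every entry of row 1, so it is appended to row 1. The new tableau is [[1, 4, 10], [2, 9], [5], [7]].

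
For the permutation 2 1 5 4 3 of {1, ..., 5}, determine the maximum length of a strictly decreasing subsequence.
3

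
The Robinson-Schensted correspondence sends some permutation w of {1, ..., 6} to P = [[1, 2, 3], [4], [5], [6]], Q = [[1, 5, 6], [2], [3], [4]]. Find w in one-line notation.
Reverse the RSK construction: for i from n down to 1, find the cell of Q containing i, remove the entry at that cell from P, and reverse-bump it up through P; the value ejected from row 1 is w(i).

Step i=6: Q has 6 at row 1, column 3; remove that cell from P, ejecting 3. So w(6) = 3. P is now [[1, 2], [4], [5], [6]].
Step i=5: Q has 5 at row 1, column 2; remove that cell from P, ejecting 2. So w(5) = 2. P is now [[1], [4], [5], [6]].
Step i=4: Q has 4 at row 4, column 1; remove 6 from row 4 of P and reverse-bump: 6 enters row 3 and ejects 5; 5 enters row 2 and ejects 4; 4 enters row 1 and ejects 1. So w(4) = 1. P is now [[4], [5], [6]].
Step i=3: Q has 3 at row 3, column 1; remove 6 from row 3 of P and reverse-bump: 6 enters row 2 and ejects 5; 5 enters row 1 and ejects 4. So w(3) = 4. P is now [[5], [6]].
Step i=2: Q has 2 at row 2, column 1; remove 6 from row 2 of P and reverse-bump: 6 enters row 1 and ejects 5. So w(2) = 5. P is now [[6]].
Step i=1: Q has 1 at row 1, column 1; remove that cell from P, ejecting 6. So w(1) = 6. P is now [].

So w = 6 5 4 1 2 3.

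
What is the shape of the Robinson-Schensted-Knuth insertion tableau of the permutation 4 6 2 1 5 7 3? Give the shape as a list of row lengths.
[3, 2, 2]

Row-insert each entry into an empty tableau.

After inserting 4: P = [[4]].
After inserting 6: P = [[4, 6]].
After inserting 2: P = [[2, 6], [4]].
After inserting 1: P = [[1, 6], [2], [4]].
After inserting 5: P = [[1, 5], [2, 6], [4]].
After inserting 7: P = [[1, 5, 7], [2, 6], [4]].
After inserting 3: P = [[1, 3, 7], [2, 5], [4, 6]].

The final insertion tableau P = [[1, 3, 7], [2, 5], [4, 6]] has shape [3, 2, 2].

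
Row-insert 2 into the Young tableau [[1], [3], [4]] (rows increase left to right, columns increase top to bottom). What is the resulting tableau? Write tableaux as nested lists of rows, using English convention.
2 is larger than every entry of row 1, so it is appended to row 1. The new tableau is [[1, 2], [3], [4]].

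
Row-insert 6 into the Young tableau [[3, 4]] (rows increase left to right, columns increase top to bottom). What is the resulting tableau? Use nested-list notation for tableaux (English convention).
6 is larger than every entry of row 1, so it is appended to row 1. The new tableau is [[3, 4, 6]].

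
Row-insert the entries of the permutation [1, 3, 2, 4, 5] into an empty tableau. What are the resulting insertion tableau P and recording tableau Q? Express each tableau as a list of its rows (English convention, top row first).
P = [[1, 2, 4, 5], [3]], Q = [[1, 2, 4, 5], [3]]

Insert each entry of the permutation into P by Schensted row insertion, recording in Q the position of each new cell.

After inserting 1: P = [[1]].
After inserting 3: P = [[1, 3]].
After inserting 2: P = [[1, 2], [3]].
After inserting 4: P = [[1, 2, 4], [3]].
After inserting 5: P = [[1, 2, 4, 5], [3]].

So P = [[1, 2, 4, 5], [3]], Q = [[1, 2, 4, 5], [3]].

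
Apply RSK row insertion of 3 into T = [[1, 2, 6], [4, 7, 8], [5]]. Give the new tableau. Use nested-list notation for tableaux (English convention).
[[1, 2, 3], [4, 6, 8], [5, 7]]

In row 1, 3 replaces 6 (the leftmost entry greater than 3); 6 is bumped to row 2. In row 2, 6 replaces 7 (the leftmost entry greater than 6); 7 is bumped to row 3. 7 is appended to row 3. The new tableau is [[1, 2, 3], [4, 6, 8], [5, 7]].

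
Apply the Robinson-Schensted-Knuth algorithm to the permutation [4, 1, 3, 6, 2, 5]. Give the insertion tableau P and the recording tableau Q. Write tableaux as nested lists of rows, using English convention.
Insert each entry of the permutation into P by Schensted row insertion, recording in Q the position of each new cell.

Insert 4: appended to row 1. P = [[4]].
Insert 1: 1 bumps 4 from row 1; 4 starts row 2. P = [[1], [4]].
Insert 3: appended to row 1. P = [[1, 3], [4]].
Insert 6: appended to row 1. P = [[1, 3, 6], [4]].
Insert 2: 2 bumps 3 from row 1; 3 bumps 4 from row 2; 4 starts row 3. P = [[1, 2, 6], [3], [4]].
Insert 5: 5 bumps 6 from row 1; 6 appends to row 2. P = [[1, 2, 5], [3, 6], [4]].

So P = [[1, 2, 5], [3, 6], [4]], Q = [[1, 3, 4], [2, 6], [5]].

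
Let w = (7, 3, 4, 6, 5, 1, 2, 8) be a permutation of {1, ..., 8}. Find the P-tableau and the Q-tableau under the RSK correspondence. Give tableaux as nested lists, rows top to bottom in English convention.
P = [[1, 2, 5, 8], [3, 4], [6], [7]], Q = [[1, 3, 4, 8], [2, 7], [5], [6]]

Insert each entry of the permutation into P by Schensted row insertion, recording in Q the position of each new cell.

Insert 7: appended to row 1. P = [[7]], Q = [[1]].
Insert 3: 3 bumps 7 from row 1; 7 starts row 2. P = [[3], [7]], Q = [[1], [2]].
Insert 4: appended to row 1. P = [[3, 4], [7]], Q = [[1, 3], [2]].
Insert 6: appended to row 1. P = [[3, 4, 6], [7]], Q = [[1, 3, 4], [2]].
Insert 5: 5 bumps 6 from row 1; 6 bumps 7 from row 2; 7 starts row 3. P = [[3, 4, 5], [6], [7]], Q = [[1, 3, 4], [2], [5]].
Insert 1: 1 bumps 3 from row 1; 3 bumps 6 from row 2; 6 bumps 7 from row 3; 7 starts row 4. P = [[1, 4, 5], [3], [6], [7]], Q = [[1, 3, 4], [2], [5], [6]].
Insert 2: 2 bumps 4 from row 1; 4 appends to row 2. P = [[1, 2, 5], [3, 4], [6], [7]], Q = [[1, 3, 4], [2, 7], [5], [6]].
Insert 8: appended to row 1. P = [[1, 2, 5, 8], [3, 4], [6], [7]], Q = [[1, 3, 4, 8], [2, 7], [5], [6]].

So P = [[1, 2, 5, 8], [3, 4], [6], [7]], Q = [[1, 3, 4, 8], [2, 7], [5], [6]].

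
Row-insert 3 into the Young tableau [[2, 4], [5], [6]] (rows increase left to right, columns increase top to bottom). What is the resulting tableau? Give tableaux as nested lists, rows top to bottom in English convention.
[[2, 3], [4], [5], [6]]

In row 1, 3 replaces 4 (the leftmost entry greater than 3); 4 is bumped to row 2. In row 2, 4 replaces 5 (the leftmost entry greater than 4); 5 is bumped to row 3. In row 3, 5 replaces 6 (the leftmost entry greater than 5); 6 is bumped to row 4. 6 starts a new row 4. The new tableau is [[2, 3], [4], [5], [6]].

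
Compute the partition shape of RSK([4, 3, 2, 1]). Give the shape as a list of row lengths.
Row-insert each entry into an empty tableau.

After inserting 4: P = [[4]].
After inserting 3: P = [[3], [4]].
After inserting 2: P = [[2], [3], [4]].
After inserting 1: P = [[1], [2], [3], [4]].

The final insertion tableau P = [[1], [2], [3], [4]] has shape [1, 1, 1, 1].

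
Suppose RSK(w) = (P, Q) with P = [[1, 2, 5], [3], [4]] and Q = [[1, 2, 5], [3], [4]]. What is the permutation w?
Reverse the RSK construction: for i from n down to 1, find the cell of Q containing i, remove the entry at that cell from P, and reverse-bump it up through P; the value ejected from row 1 is w(i).

Step i=5: Q has 5 at row 1, column 3; remove that cell from P, ejecting 5. So w(5) = 5. P is now [[1, 2], [3], [4]].
Step i=4: Q has 4 at row 3, column 1; remove 4 from row 3 of P and reverse-bump: 4 enters row 2 and ejects 3; 3 enters row 1 and ejects 2. So w(4) = 2. P is now [[1, 3], [4]].
Step i=3: Q has 3 at row 2, column 1; remove 4 from row 2 of P and reverse-bump: 4 enters row 1 and ejects 3. So w(3) = 3. P is now [[1, 4]].
Step i=2: Q has 2 at row 1, column 2; remove that cell from P, ejecting 4. So w(2) = 4. P is now [[1]].
Step i=1: Q has 1 at row 1, column 1; remove that cell from P, ejecting 1. So w(1) = 1. P is now [].

So w = 1 4 3 2 5.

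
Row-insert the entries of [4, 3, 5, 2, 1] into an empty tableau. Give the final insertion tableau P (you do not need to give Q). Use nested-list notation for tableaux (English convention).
Insert 4: appended to row 1. P = [[4]].
Insert 3: 3 bumps 4 from row 1; 4 starts row 2. P = [[3], [4]].
Insert 5: appended to row 1. P = [[3, 5], [4]].
Insert 2: 2 bumps 3 from row 1; 3 bumps 4 from row 2; 4 starts row 3. P = [[2, 5], [3], [4]].
Insert 1: 1 bumps 2 from row 1; 2 bumps 3 from row 2; 3 bumps 4 from row 3; 4 starts row 4. P = [[1, 5], [2], [3], [4]].

So P = [[1, 5], [2], [3], [4]].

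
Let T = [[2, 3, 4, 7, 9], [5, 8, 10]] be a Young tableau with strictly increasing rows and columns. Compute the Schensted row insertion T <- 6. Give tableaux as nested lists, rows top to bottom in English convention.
[[2, 3, 4, 6, 9], [5, 7, 10], [8]]

In row 1, 6 replaces 7 (the leftmost entry greater than 6); 7 is bumped to row 2. In row 2, 7 replaces 8 (the leftmost entry greater than 7); 8 is bumped to row 3. 8 starts a new row 3. The new tableau is [[2, 3, 4, 6, 9], [5, 7, 10], [8]].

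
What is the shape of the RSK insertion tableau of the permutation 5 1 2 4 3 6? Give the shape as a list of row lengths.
[4, 1, 1]

Row-insert each entry into an empty tableau.

After inserting 5: P = [[5]].
After inserting 1: P = [[1], [5]].
After inserting 2: P = [[1, 2], [5]].
After inserting 4: P = [[1, 2, 4], [5]].
After inserting 3: P = [[1, 2, 3], [4], [5]].
After inserting 6: P = [[1, 2, 3, 6], [4], [5]].

The final insertion tableau P = [[1, 2, 3, 6], [4], [5]] has shape [4, 1, 1].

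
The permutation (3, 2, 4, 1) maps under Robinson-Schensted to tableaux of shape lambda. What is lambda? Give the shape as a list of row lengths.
[2, 1, 1]

RSK row insertion gives P = [[1, 4], [2], [3]], which has shape [2, 1, 1].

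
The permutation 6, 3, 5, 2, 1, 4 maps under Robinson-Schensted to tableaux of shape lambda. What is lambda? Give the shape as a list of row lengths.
[2, 2, 1, 1]

Row-insert each entry into an empty tableau.

After inserting 6: P = [[6]].
After inserting 3: P = [[3], [6]].
After inserting 5: P = [[3, 5], [6]].
After inserting 2: P = [[2, 5], [3], [6]].
After inserting 1: P = [[1, 5], [2], [3], [6]].
After inserting 4: P = [[1, 4], [2, 5], [3], [6]].

The final insertion tableau P = [[1, 4], [2, 5], [3], [6]] has shape [2, 2, 1, 1].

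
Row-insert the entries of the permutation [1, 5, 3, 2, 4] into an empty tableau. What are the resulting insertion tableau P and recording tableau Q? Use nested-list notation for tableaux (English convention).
Insert each entry of the permutation into P by Schensted row insertion, recording in Q the position of each new cell.

Insert 1: appended to row 1. P = [[1]].
Insert 5: appended to row 1. P = [[1, 5]].
Insert 3: 3 bumps 5 from row 1; 5 starts row 2. P = [[1, 3], [5]].
Insert 2: 2 bumps 3 from row 1; 3 bumps 5 from row 2; 5 starts row 3. P = [[1, 2], [3], [5]].
Insert 4: appended to row 1. P = [[1, 2, 4], [3], [5]].

So P = [[1, 2, 4], [3], [5]], Q = [[1, 2, 5], [3], [4]].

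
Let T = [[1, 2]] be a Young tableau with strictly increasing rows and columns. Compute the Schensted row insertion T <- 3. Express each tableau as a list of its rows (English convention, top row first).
[[1, 2, 3]]

3 is larger than every entry of row 1, so it is appended to row 1. The new tableau is [[1, 2, 3]].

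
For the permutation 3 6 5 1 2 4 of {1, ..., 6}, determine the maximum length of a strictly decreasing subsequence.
3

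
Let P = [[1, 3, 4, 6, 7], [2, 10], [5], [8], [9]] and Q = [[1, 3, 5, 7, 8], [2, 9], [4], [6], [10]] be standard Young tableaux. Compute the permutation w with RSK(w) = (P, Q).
Reverse the RSK construction: for i from n down to 1, find the cell of Q containing i, remove the entry at that cell from P, and reverse-bump it up through P; the value ejected from row 1 is w(i).

Step i=10: Q has 10 at row 5, column 1; remove 9 from row 5 of P and reverse-bump: 9 enters row 4 and ejects 8; 8 enters row 3 and ejects 5; 5 enters row 2 and ejects 2; 2 enters row 1 and ejects 1. So w(10) = 1. P is now [[2, 3, 4, 6, 7], [5, 10], [8], [9]].
Step i=9: Q has 9 at row 2, column 2; remove 10 from row 2 of P and reverse-bump: 10 enters row 1 and ejects 7. So w(9) = 7. P is now [[2, 3, 4, 6, 10], [5], [8], [9]].
Step i=8: Q has 8 at row 1, column 5; remove that cell from P, ejecting 10. So w(8) = 10. P is now [[2, 3, 4, 6], [5], [8], [9]].
Step i=7: Q has 7 at row 1, column 4; remove that cell from P, ejecting 6. So w(7) = 6. P is now [[2, 3, 4], [5], [8], [9]].
Step i=6: Q has 6 at row 4, column 1; remove 9 from row 4 of P and reverse-bump: 9 enters row 3 and ejects 8; 8 enters row 2 and ejects 5; 5 enters row 1 and ejects 4. So w(6) = 4. P is now [[2, 3, 5], [8], [9]].
Step i=5: Q has 5 at row 1, column 3; remove that cell from P, ejecting 5. So w(5) = 5. P is now [[2, 3], [8], [9]].
Step i=4: Q has 4 at row 3, column 1; remove 9 from row 3 of P and reverse-bump: 9 enters row 2 and ejects 8; 8 enters row 1 and ejects 3. So w(4) = 3. P is now [[2, 8], [9]].
Step i=3: Q has 3 at row 1, column 2; remove that cell from P, ejecting 8. So w(3) = 8. P is now [[2], [9]].
Step i=2: Q has 2 at row 2, column 1; remove 9 from row 2 of P and reverse-bump: 9 enters row 1 and ejects 2. So w(2) = 2. P is now [[9]].
Step i=1: Q has 1 at row 1, column 1; remove that cell from P, ejecting 9. So w(1) = 9. P is now [].

So w = 9 2 8 3 5 4 6 10 7 1.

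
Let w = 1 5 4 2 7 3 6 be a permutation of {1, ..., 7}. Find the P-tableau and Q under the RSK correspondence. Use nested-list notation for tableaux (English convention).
P = [[1, 2, 3, 6], [4, 7], [5]], Q = [[1, 2, 5, 7], [3, 6], [4]]

Insert each entry of the permutation into P by Schensted row insertion, recording in Q the position of each new cell.

Insert 1: appended to row 1. P = [[1]].
Insert 5: appended to row 1. P = [[1, 5]].
Insert 4: 4 bumps 5 from row 1; 5 starts row 2. P = [[1, 4], [5]].
Insert 2: 2 bumps 4 from row 1; 4 bumps 5 from row 2; 5 starts row 3. P = [[1, 2], [4], [5]].
Insert 7: appended to row 1. P = [[1, 2, 7], [4], [5]].
Insert 3: 3 bumps 7 from row 1; 7 appends to row 2. P = [[1, 2, 3], [4, 7], [5]].
Insert 6: appended to row 1. P = [[1, 2, 3, 6], [4, 7], [5]].

So P = [[1, 2, 3, 6], [4, 7], [5]], Q = [[1, 2, 5, 7], [3, 6], [4]].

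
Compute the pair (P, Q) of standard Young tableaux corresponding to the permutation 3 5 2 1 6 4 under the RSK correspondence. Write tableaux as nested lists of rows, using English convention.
P = [[1, 4, 6], [2, 5], [3]], Q = [[1, 2, 5], [3, 6], [4]]

Insert each entry of the permutation into P by Schensted row insertion, recording in Q the position of each new cell.

Insert 3: appended to row 1. P = [[3]].
Insert 5: appended to row 1. P = [[3, 5]].
Insert 2: 2 bumps 3 from row 1; 3 starts row 2. P = [[2, 5], [3]].
Insert 1: 1 bumps 2 from row 1; 2 bumps 3 from row 2; 3 starts row 3. P = [[1, 5], [2], [3]].
Insert 6: appended to row 1. P = [[1, 5, 6], [2], [3]].
Insert 4: 4 bumps 5 from row 1; 5 appends to row 2. P = [[1, 4, 6], [2, 5], [3]].

So P = [[1, 4, 6], [2, 5], [3]], Q = [[1, 2, 5], [3, 6], [4]].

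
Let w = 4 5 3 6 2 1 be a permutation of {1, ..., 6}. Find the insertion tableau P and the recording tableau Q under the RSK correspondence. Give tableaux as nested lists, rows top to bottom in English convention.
P = [[1, 5, 6], [2], [3], [4]], Q = [[1, 2, 4], [3], [5], [6]]

Insert each entry of the permutation into P by Schensted row insertion, recording in Q the position of each new cell.

After inserting 4: P = [[4]].
After inserting 5: P = [[4, 5]].
After inserting 3: P = [[3, 5], [4]].
After inserting 6: P = [[3, 5, 6], [4]].
After inserting 2: P = [[2, 5, 6], [3], [4]].
After inserting 1: P = [[1, 5, 6], [2], [3], [4]].

So P = [[1, 5, 6], [2], [3], [4]], Q = [[1, 2, 4], [3], [5], [6]].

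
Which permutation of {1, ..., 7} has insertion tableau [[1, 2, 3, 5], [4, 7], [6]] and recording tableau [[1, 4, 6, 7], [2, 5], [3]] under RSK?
6 4 1 7 2 3 5

Reverse the RSK construction: for i from n down to 1, find the cell of Q containing i, remove the entry at that cell from P, and reverse-bump it up through P; the value ejected from row 1 is w(i).

Step i=7: Q has 7 at row 1, column 4; remove that cell from P, ejecting 5. So w(7) = 5. P is now [[1, 2, 3], [4, 7], [6]].
Step i=6: Q has 6 at row 1, column 3; remove that cell from P, ejecting 3. So w(6) = 3. P is now [[1, 2], [4, 7], [6]].
Step i=5: Q has 5 at row 2, column 2; remove 7 from row 2 of P and reverse-bump: 7 enters row 1 and ejects 2. So w(5) = 2. P is now [[1, 7], [4], [6]].
Step i=4: Q has 4 at row 1, column 2; remove that cell from P, ejecting 7. So w(4) = 7. P is now [[1], [4], [6]].
Step i=3: Q has 3 at row 3, column 1; remove 6 from row 3 of P and reverse-bump: 6 enters row 2 and ejects 4; 4 enters row 1 and ejects 1. So w(3) = 1. P is now [[4], [6]].
Step i=2: Q has 2 at row 2, column 1; remove 6 from row 2 of P and reverse-bump: 6 enters row 1 and ejects 4. So w(2) = 4. P is now [[6]].
Step i=1: Q has 1 at row 1, column 1; remove that cell from P, ejecting 6. So w(1) = 6. P is now [].

So w = 6 4 1 7 2 3 5.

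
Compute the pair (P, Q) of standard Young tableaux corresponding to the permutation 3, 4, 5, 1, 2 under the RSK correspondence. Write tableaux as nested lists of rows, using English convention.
Insert each entry of the permutation into P by Schensted row insertion, recording in Q the position of each new cell.

Insert 3: appended to row 1. P = [[3]].
Insert 4: appended to row 1. P = [[3, 4]].
Insert 5: appended to row 1. P = [[3, 4, 5]].
Insert 1: 1 bumps 3 from row 1; 3 starts row 2. P = [[1, 4, 5], [3]].
Insert 2: 2 bumps 4 from row 1; 4 appends to row 2. P = [[1, 2, 5], [3, 4]].

So P = [[1, 2, 5], [3, 4]], Q = [[1, 2, 3], [4, 5]].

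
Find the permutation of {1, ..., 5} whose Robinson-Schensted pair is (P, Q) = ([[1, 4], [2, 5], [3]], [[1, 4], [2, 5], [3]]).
Reverse the RSK construction: for i from n down to 1, find the cell of Q containing i, remove the entry at that cell from P, and reverse-bump it up through P; the value ejected from row 1 is w(i).

Step i=5: Q has 5 at row 2, column 2; remove 5 from row 2 of P and reverse-bump: 5 enters row 1 and ejects 4. So w(5) = 4. P is now [[1, 5], [2], [3]].
Step i=4: Q has 4 at row 1, column 2; remove that cell from P, ejecting 5. So w(4) = 5. P is now [[1], [2], [3]].
Step i=3: Q has 3 at row 3, column 1; remove 3 from row 3 of P and reverse-bump: 3 enters row 2 and ejects 2; 2 enters row 1 and ejects 1. So w(3) = 1. P is now [[2], [3]].
Step i=2: Q has 2 at row 2, column 1; remove 3 from row 2 of P and reverse-bump: 3 enters row 1 and ejects 2. So w(2) = 2. P is now [[3]].
Step i=1: Q has 1 at row 1, column 1; remove that cell from P, ejecting 3. So w(1) = 3. P is now [].

So w = 3 2 1 5 4.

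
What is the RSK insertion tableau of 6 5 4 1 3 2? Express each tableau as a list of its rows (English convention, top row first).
Insert 6: appended to row 1. P = [[6]].
Insert 5: 5 bumps 6 from row 1; 6 starts row 2. P = [[5], [6]].
Insert 4: 4 bumps 5 from row 1; 5 bumps 6 from row 2; 6 starts row 3. P = [[4], [5], [6]].
Insert 1: 1 bumps 4 from row 1; 4 bumps 5 from row 2; 5 bumps 6 from row 3; 6 starts row 4. P = [[1], [4], [5], [6]].
Insert 3: appended to row 1. P = [[1, 3], [4], [5], [6]].
Insert 2: 2 bumps 3 from row 1; 3 bumps 4 from row 2; 4 bumps 5 from row 3; 5 bumps 6 from row 4; 6 starts row 5. P = [[1, 2], [3], [4], [5], [6]].

So P = [[1, 2], [3], [4], [5], [6]].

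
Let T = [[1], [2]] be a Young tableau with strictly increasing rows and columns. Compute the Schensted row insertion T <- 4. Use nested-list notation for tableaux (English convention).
4 is larger than every entry of row 1, so it is appended to row 1. The new tableau is [[1, 4], [2]].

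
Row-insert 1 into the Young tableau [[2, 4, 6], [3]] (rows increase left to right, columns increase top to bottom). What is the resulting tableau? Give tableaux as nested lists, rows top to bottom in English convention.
In row 1, 1 replaces 2 (the leftmost entry greater than 1); 2 is bumped to row 2. In row 2, 2 replaces 3 (the leftmost entry greater than 2); 3 is bumped to row 3. 3 starts a new row 3. The new tableau is [[1, 4, 6], [2], [3]].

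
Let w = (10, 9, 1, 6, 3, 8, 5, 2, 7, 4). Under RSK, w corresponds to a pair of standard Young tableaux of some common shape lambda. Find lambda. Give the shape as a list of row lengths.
Row-insert each entry into an empty tableau.

After inserting 10: P = [[10]].
After inserting 9: P = [[9], [10]].
After inserting 1: P = [[1], [9], [10]].
After inserting 6: P = [[1, 6], [9], [10]].
After inserting 3: P = [[1, 3], [6], [9], [10]].
After inserting 8: P = [[1, 3, 8], [6], [9], [10]].
After inserting 5: P = [[1, 3, 5], [6, 8], [9], [10]].
After inserting 2: P = [[1, 2, 5], [3, 8], [6], [9], [10]].
After inserting 7: P = [[1, 2, 5, 7], [3, 8], [6], [9], [10]].
After inserting 4: P = [[1, 2, 4, 7], [3, 5], [6, 8], [9], [10]].

The final insertion tableau P = [[1, 2, 4, 7], [3, 5], [6, 8], [9], [10]] has shape [4, 2, 2, 1, 1].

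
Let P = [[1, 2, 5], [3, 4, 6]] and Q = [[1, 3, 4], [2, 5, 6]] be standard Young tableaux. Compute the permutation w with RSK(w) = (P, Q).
3 1 4 6 2 5

Reverse the RSK construction: for i from n down to 1, find the cell of Q containing i, remove the entry at that cell from P, and reverse-bump it up through P; the value ejected from row 1 is w(i).

Step i=6: Q has 6 at row 2, column 3; remove 6 from row 2 of P and reverse-bump: 6 enters row 1 and ejects 5. So w(6) = 5. P is now [[1, 2, 6], [3, 4]].
Step i=5: Q has 5 at row 2, column 2; remove 4 from row 2 of P and reverse-bump: 4 enters row 1 and ejects 2. So w(5) = 2. P is now [[1, 4, 6], [3]].
Step i=4: Q has 4 at row 1, column 3; remove that cell from P, ejecting 6. So w(4) = 6. P is now [[1, 4], [3]].
Step i=3: Q has 3 at row 1, column 2; remove that cell from P, ejecting 4. So w(3) = 4. P is now [[1], [3]].
Step i=2: Q has 2 at row 2, column 1; remove 3 from row 2 of P and reverse-bump: 3 enters row 1 and ejects 1. So w(2) = 1. P is now [[3]].
Step i=1: Q has 1 at row 1, column 1; remove that cell from P, ejecting 3. So w(1) = 3. P is now [].

So w = 3 1 4 6 2 5.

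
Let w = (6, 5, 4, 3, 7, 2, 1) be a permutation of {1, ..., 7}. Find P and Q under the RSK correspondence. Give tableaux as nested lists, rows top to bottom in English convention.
Insert each entry of the permutation into P by Schensted row insertion, recording in Q the position of each new cell.

Insert 6: appended to row 1. P = [[6]].
Insert 5: 5 bumps 6 from row 1; 6 starts row 2. P = [[5], [6]].
Insert 4: 4 bumps 5 from row 1; 5 bumps 6 from row 2; 6 starts row 3. P = [[4], [5], [6]].
Insert 3: 3 bumps 4 from row 1; 4 bumps 5 from row 2; 5 bumps 6 from row 3; 6 starts row 4. P = [[3], [4], [5], [6]].
Insert 7: appended to row 1. P = [[3, 7], [4], [5], [6]].
Insert 2: 2 bumps 3 from row 1; 3 bumps 4 from row 2; 4 bumps 5 from row 3; 5 bumps 6 from row 4; 6 starts row 5. P = [[2, 7], [3], [4], [5], [6]].
Insert 1: 1 bumps 2 from row 1; 2 bumps 3 from row 2; 3 bumps 4 from row 3; 4 bumps 5 from row 4; 5 bumps 6 from row 5; 6 starts row 6. P = [[1, 7], [2], [3], [4], [5], [6]].

So P = [[1, 7], [2], [3], [4], [5], [6]], Q = [[1, 5], [2], [3], [4], [6], [7]].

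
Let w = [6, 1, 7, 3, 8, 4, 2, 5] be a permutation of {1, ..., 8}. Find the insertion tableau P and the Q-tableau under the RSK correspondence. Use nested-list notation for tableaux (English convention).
P = [[1, 2, 4, 5], [3, 7, 8], [6]], Q = [[1, 3, 5, 8], [2, 4, 6], [7]]

Insert each entry of the permutation into P by Schensted row insertion, recording in Q the position of each new cell.

After inserting 6: P = [[6]].
After inserting 1: P = [[1], [6]].
After inserting 7: P = [[1, 7], [6]].
After inserting 3: P = [[1, 3], [6, 7]].
After inserting 8: P = [[1, 3, 8], [6, 7]].
After inserting 4: P = [[1, 3, 4], [6, 7, 8]].
After inserting 2: P = [[1, 2, 4], [3, 7, 8], [6]].
After inserting 5: P = [[1, 2, 4, 5], [3, 7, 8], [6]].

So P = [[1, 2, 4, 5], [3, 7, 8], [6]], Q = [[1, 3, 5, 8], [2, 4, 6], [7]].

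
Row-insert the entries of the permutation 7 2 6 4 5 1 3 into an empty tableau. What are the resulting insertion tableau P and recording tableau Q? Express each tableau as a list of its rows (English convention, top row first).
Insert each entry of the permutation into P by Schensted row insertion, recording in Q the position of each new cell.

Insert 7: appended to row 1. P = [[7]], Q = [[1]].
Insert 2: 2 bumps 7 from row 1; 7 starts row 2. P = [[2], [7]], Q = [[1], [2]].
Insert 6: appended to row 1. P = [[2, 6], [7]], Q = [[1, 3], [2]].
Insert 4: 4 bumps 6 from row 1; 6 bumps 7 from row 2; 7 starts row 3. P = [[2, 4], [6], [7]], Q = [[1, 3], [2], [4]].
Insert 5: appended to row 1. P = [[2, 4, 5], [6], [7]], Q = [[1, 3, 5], [2], [4]].
Insert 1: 1 bumps 2 from row 1; 2 bumps 6 from row 2; 6 bumps 7 from row 3; 7 starts row 4. P = [[1, 4, 5], [2], [6], [7]], Q = [[1, 3, 5], [2], [4], [6]].
Insert 3: 3 bumps 4 from row 1; 4 appends to row 2. P = [[1, 3, 5], [2, 4], [6], [7]], Q = [[1, 3, 5], [2, 7], [4], [6]].

So P = [[1, 3, 5], [2, 4], [6], [7]], Q = [[1, 3, 5], [2, 7], [4], [6]].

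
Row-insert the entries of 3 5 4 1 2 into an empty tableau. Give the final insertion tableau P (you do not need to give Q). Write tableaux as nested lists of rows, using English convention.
P = [[1, 2], [3, 4], [5]]

Insert 3: appended to row 1. P = [[3]].
Insert 5: appended to row 1. P = [[3, 5]].
Insert 4: 4 bumps 5 from row 1; 5 starts row 2. P = [[3, 4], [5]].
Insert 1: 1 bumps 3 from row 1; 3 bumps 5 from row 2; 5 starts row 3. P = [[1, 4], [3], [5]].
Insert 2: 2 bumps 4 from row 1; 4 appends to row 2. P = [[1, 2], [3, 4], [5]].

So P = [[1, 2], [3, 4], [5]].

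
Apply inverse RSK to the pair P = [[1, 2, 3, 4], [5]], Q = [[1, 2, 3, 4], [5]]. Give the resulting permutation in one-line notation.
1 2 3 5 4

Reverse the RSK construction: for i from n down to 1, find the cell of Q containing i, remove the entry at that cell from P, and reverse-bump it up through P; the value ejected from row 1 is w(i).

Step i=5: Q has 5 at row 2, column 1; remove 5 from row 2 of P and reverse-bump: 5 enters row 1 and ejects 4. So w(5) = 4. P is now [[1, 2, 3, 5]].
Step i=4: Q has 4 at row 1, column 4; remove that cell from P, ejecting 5. So w(4) = 5. P is now [[1, 2, 3]].
Step i=3: Q has 3 at row 1, column 3; remove that cell from P, ejecting 3. So w(3) = 3. P is now [[1, 2]].
Step i=2: Q has 2 at row 1, column 2; remove that cell from P, ejecting 2. So w(2) = 2. P is now [[1]].
Step i=1: Q has 1 at row 1, column 1; remove that cell from P, ejecting 1. So w(1) = 1. P is now [].

So w = 1 2 3 5 4.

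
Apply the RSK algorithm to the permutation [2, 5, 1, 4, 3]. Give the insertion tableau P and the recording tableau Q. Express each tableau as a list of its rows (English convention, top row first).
Insert each entry of the permutation into P by Schensted row insertion, recording in Q the position of each new cell.

Insert 2: appended to row 1. P = [[2]].
Insert 5: appended to row 1. P = [[2, 5]].
Insert 1: 1 bumps 2 from row 1; 2 starts row 2. P = [[1, 5], [2]].
Insert 4: 4 bumps 5 from row 1; 5 appends to row 2. P = [[1, 4], [2, 5]].
Insert 3: 3 bumps 4 from row 1; 4 bumps 5 from row 2; 5 starts row 3. P = [[1, 3], [2, 4], [5]].

So P = [[1, 3], [2, 4], [5]], Q = [[1, 2], [3, 4], [5]].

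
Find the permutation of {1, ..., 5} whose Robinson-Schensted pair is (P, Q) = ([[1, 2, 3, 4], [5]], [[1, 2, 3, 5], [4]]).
1 2 5 3 4

Reverse the RSK construction: for i from n down to 1, find the cell of Q containing i, remove the entry at that cell from P, and reverse-bump it up through P; the value ejected from row 1 is w(i).

Step i=5: Q has 5 at row 1, column 4; remove that cell from P, ejecting 4. So w(5) = 4. P is now [[1, 2, 3], [5]].
Step i=4: Q has 4 at row 2, column 1; remove 5 from row 2 of P and reverse-bump: 5 enters row 1 and ejects 3. So w(4) = 3. P is now [[1, 2, 5]].
Step i=3: Q has 3 at row 1, column 3; remove that cell from P, ejecting 5. So w(3) = 5. P is now [[1, 2]].
Step i=2: Q has 2 at row 1, column 2; remove that cell from P, ejecting 2. So w(2) = 2. P is now [[1]].
Step i=1: Q has 1 at row 1, column 1; remove that cell from P, ejecting 1. So w(1) = 1. P is now [].

So w = 1 2 5 3 4.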